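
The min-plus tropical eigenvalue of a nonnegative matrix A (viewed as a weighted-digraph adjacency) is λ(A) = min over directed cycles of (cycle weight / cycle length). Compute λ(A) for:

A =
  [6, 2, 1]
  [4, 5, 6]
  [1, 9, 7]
λ(A) = 1

Enumerate directed cycles and compute their means (weight / length). Sample:
  cycle 0 → 0: weight = 6, length = 1, mean = 6/1 ≈ 6.000
  cycle 1 → 1: weight = 5, length = 1, mean = 5/1 ≈ 5.000
  cycle 2 → 2: weight = 7, length = 1, mean = 7/1 ≈ 7.000
  cycle 0 → 1 → 0: weight = 6, length = 2, mean = 6/2 ≈ 3.000
  cycle 0 → 2 → 0: weight = 2, length = 2, mean = 2/2 ≈ 1.000
  cycle 1 → 0 → 1: weight = 6, length = 2, mean = 6/2 ≈ 3.000
Minimum mean = 1.000, attained e.g. along the cycle 0 → 2 → 0 with weight 2 and length 2. So λ(A) = 2/2 = 1.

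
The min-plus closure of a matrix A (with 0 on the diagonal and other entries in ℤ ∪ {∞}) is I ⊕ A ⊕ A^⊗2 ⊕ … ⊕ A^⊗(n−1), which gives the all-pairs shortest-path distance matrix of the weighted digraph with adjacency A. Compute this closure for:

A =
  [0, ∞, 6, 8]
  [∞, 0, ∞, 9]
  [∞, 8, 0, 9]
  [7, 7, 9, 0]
Closure =
  [0, 14, 6, 8]
  [16, 0, 18, 9]
  [16, 8, 0, 9]
  [7, 7, 9, 0]

This is the Floyd-Warshall all-pairs shortest-path computation. For each intermediate vertex k = 0, 1, …, 3, update dist[i][j] ← min(dist[i][j], dist[i][k] + dist[k][j]). The final matrix gives, for each (i, j), the minimum total weight of any directed path from i to j (possibly empty when i = j).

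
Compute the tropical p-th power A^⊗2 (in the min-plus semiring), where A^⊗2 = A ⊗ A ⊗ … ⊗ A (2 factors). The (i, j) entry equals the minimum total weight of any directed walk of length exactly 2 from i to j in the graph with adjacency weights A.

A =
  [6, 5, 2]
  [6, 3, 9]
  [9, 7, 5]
A^⊗2 =
  [11, 8, 7]
  [9, 6, 8]
  [13, 10, 10]

Each entry (A^⊗2)_ij equals the minimum over all length-2 walks i = v_0 → v_1 → … → v_2 = j of Σ_t A[v_t][v_{t+1}]. For example, for (i, j) = (0, 2) we minimise over 3 possible intermediate vertex sequences; the minimum is 7, attained along the walk 0 → 2 → 2.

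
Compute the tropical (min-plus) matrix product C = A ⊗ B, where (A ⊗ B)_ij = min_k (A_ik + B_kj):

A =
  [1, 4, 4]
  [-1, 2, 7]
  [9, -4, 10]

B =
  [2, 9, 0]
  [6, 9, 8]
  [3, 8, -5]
A ⊗ B =
  [3, 10, -1]
  [1, 8, -1]
  [2, 5, 4]

Apply the min-plus product entry-by-entry:
  C[0][0] = min over k of (A[0][0] + B[0][0] = 1 + 2 = 3, A[0][1] + B[1][0] = 4 + 6 = 10, A[0][2] + B[2][0] = 4 + 3 = 7) = 3 (attained at k = 0)
  C[0][1] = min over k of (A[0][0] + B[0][1] = 1 + 9 = 10, A[0][1] + B[1][1] = 4 + 9 = 13, A[0][2] + B[2][1] = 4 + 8 = 12) = 10 (attained at k = 0)
  C[0][2] = min over k of (A[0][0] + B[0][2] = 1 + 0 = 1, A[0][1] + B[1][2] = 4 + 8 = 12, A[0][2] + B[2][2] = 4 + -5 = -1) = -1 (attained at k = 2)
  C[1][0] = min over k of (A[1][0] + B[0][0] = -1 + 2 = 1, A[1][1] + B[1][0] = 2 + 6 = 8, A[1][2] + B[2][0] = 7 + 3 = 10) = 1 (attained at k = 0)
  C[1][1] = min over k of (A[1][0] + B[0][1] = -1 + 9 = 8, A[1][1] + B[1][1] = 2 + 9 = 11, A[1][2] + B[2][1] = 7 + 8 = 15) = 8 (attained at k = 0)
  C[1][2] = min over k of (A[1][0] + B[0][2] = -1 + 0 = -1, A[1][1] + B[1][2] = 2 + 8 = 10, A[1][2] + B[2][2] = 7 + -5 = 2) = -1 (attained at k = 0)
  C[2][0] = min over k of (A[2][0] + B[0][0] = 9 + 2 = 11, A[2][1] + B[1][0] = -4 + 6 = 2, A[2][2] + B[2][0] = 10 + 3 = 13) = 2 (attained at k = 1)
  C[2][1] = min over k of (A[2][0] + B[0][1] = 9 + 9 = 18, A[2][1] + B[1][1] = -4 + 9 = 5, A[2][2] + B[2][1] = 10 + 8 = 18) = 5 (attained at k = 1)
  C[2][2] = min over k of (A[2][0] + B[0][2] = 9 + 0 = 9, A[2][1] + B[1][2] = -4 + 8 = 4, A[2][2] + B[2][2] = 10 + -5 = 5) = 4 (attained at k = 1)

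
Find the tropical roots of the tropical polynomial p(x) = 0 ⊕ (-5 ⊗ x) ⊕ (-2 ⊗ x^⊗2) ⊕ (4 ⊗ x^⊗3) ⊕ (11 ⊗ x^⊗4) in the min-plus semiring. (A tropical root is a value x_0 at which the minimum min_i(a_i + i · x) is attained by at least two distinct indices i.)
Roots: {-7, -6, -3, 5}

Each tropical root is a break point of the lower envelope of the lines y = a_i + i · x (there are 5 lines, with slopes 0, 1, ..., 4). Only the lines that attain the minimum somewhere contribute to roots; other lines are dominated. Here the surviving (envelope) indices are i = 4, i = 3, i = 2, i = 1, i = 0.
Intersections between consecutive envelope lines give the roots: for adjacent envelope indices i < j the intersection is x = (a_i − a_j) / (j − i). Reading off the sorted break points: {-7, -6, -3, 5}.
Verification: at each break x_0, at least two indices attain the minimum of min_i(a_i + i · x_0).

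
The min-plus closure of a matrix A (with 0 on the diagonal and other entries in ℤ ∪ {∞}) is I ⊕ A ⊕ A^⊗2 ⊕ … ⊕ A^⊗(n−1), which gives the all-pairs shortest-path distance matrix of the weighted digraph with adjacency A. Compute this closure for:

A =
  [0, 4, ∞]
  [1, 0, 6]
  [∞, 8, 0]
Closure =
  [0, 4, 10]
  [1, 0, 6]
  [9, 8, 0]

This is the Floyd-Warshall all-pairs shortest-path computation. For each intermediate vertex k = 0, 1, …, 2, update dist[i][j] ← min(dist[i][j], dist[i][k] + dist[k][j]). The final matrix gives, for each (i, j), the minimum total weight of any directed path from i to j (possibly empty when i = j).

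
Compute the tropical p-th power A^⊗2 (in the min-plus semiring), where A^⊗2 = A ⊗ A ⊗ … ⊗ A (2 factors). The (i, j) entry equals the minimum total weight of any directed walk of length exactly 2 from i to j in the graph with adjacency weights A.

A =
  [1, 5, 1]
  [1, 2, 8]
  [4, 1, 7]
A^⊗2 =
  [2, 2, 2]
  [2, 4, 2]
  [2, 3, 5]

Each entry (A^⊗2)_ij equals the minimum over all length-2 walks i = v_0 → v_1 → … → v_2 = j of Σ_t A[v_t][v_{t+1}]. For example, for (i, j) = (0, 2) we minimise over 3 possible intermediate vertex sequences; the minimum is 2, attained along the walk 0 → 0 → 2.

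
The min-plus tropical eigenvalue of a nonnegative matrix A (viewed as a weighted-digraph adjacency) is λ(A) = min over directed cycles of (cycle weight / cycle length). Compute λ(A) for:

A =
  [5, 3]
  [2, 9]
λ(A) = 5/2

Enumerate directed cycles and compute their means (weight / length). Sample:
  cycle 0 → 0: weight = 5, length = 1, mean = 5/1 ≈ 5.000
  cycle 1 → 1: weight = 9, length = 1, mean = 9/1 ≈ 9.000
  cycle 0 → 1 → 0: weight = 5, length = 2, mean = 5/2 ≈ 2.500
  cycle 1 → 0 → 1: weight = 5, length = 2, mean = 5/2 ≈ 2.500
Minimum mean = 2.500, attained e.g. along the cycle 0 → 1 → 0 with weight 5 and length 2. So λ(A) = 5/2 = 5/2.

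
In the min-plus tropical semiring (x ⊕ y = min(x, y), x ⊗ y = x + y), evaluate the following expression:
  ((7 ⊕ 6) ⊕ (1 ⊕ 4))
((7 ⊕ 6) ⊕ (1 ⊕ 4)) = 1

Expand innermost to outermost. Recall ⊕ takes the minimum of its arguments and ⊗ takes their sum. Working out the expression ((7 ⊕ 6) ⊕ (1 ⊕ 4)) gives 1.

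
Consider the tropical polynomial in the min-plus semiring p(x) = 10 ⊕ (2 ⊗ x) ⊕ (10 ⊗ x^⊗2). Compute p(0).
p(0) = 2

A tropical monomial a ⊗ x^⊗i evaluates to a + i · x. Evaluating each term at x = 0:
  Term 0 contributes 10 + 0 · 0 = 10
  Term 1 contributes 2 + 1 · 0 = 2
  Term 2 contributes 10 + 2 · 0 = 10
p(0) = ⊕ of these = min[10, 2, 10] = 2.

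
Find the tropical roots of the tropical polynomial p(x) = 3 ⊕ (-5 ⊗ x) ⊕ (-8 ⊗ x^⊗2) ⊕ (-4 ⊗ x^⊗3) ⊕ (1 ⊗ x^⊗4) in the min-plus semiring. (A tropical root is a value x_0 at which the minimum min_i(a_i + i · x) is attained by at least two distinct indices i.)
Roots: {-5, -4, 3, 8}

Each tropical root is a break point of the lower envelope of the lines y = a_i + i · x (there are 5 lines, with slopes 0, 1, ..., 4). Only the lines that attain the minimum somewhere contribute to roots; other lines are dominated. Here the surviving (envelope) indices are i = 4, i = 3, i = 2, i = 1, i = 0.
Intersections between consecutive envelope lines give the roots: for adjacent envelope indices i < j the intersection is x = (a_i − a_j) / (j − i). Reading off the sorted break points: {-5, -4, 3, 8}.
Verification: at each break x_0, at least two indices attain the minimum of min_i(a_i + i · x_0).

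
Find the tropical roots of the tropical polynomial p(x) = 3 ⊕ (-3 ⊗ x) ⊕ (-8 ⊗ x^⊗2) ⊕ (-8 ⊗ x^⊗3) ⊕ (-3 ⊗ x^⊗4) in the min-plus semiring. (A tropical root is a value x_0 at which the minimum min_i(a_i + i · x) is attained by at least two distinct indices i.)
Roots: {-5, 0, 5, 6}

Each tropical root is a break point of the lower envelope of the lines y = a_i + i · x (there are 5 lines, with slopes 0, 1, ..., 4). Only the lines that attain the minimum somewhere contribute to roots; other lines are dominated. Here the surviving (envelope) indices are i = 4, i = 3, i = 2, i = 1, i = 0.
Intersections between consecutive envelope lines give the roots: for adjacent envelope indices i < j the intersection is x = (a_i − a_j) / (j − i). Reading off the sorted break points: {-5, 0, 5, 6}.
Verification: at each break x_0, at least two indices attain the minimum of min_i(a_i + i · x_0).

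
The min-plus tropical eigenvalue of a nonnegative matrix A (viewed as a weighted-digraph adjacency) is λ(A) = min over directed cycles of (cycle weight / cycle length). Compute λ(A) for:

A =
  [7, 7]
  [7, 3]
λ(A) = 3

Enumerate directed cycles and compute their means (weight / length). Sample:
  cycle 0 → 0: weight = 7, length = 1, mean = 7/1 ≈ 7.000
  cycle 1 → 1: weight = 3, length = 1, mean = 3/1 ≈ 3.000
  cycle 0 → 1 → 0: weight = 14, length = 2, mean = 14/2 ≈ 7.000
  cycle 1 → 0 → 1: weight = 14, length = 2, mean = 14/2 ≈ 7.000
Minimum mean = 3.000, attained e.g. along the cycle 1 → 1 with weight 3 and length 1. So λ(A) = 3/1 = 3.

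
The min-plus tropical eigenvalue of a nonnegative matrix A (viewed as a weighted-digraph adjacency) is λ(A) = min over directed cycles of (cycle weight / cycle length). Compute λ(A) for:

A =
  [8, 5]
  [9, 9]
λ(A) = 7

Enumerate directed cycles and compute their means (weight / length). Sample:
  cycle 0 → 0: weight = 8, length = 1, mean = 8/1 ≈ 8.000
  cycle 1 → 1: weight = 9, length = 1, mean = 9/1 ≈ 9.000
  cycle 0 → 1 → 0: weight = 14, length = 2, mean = 14/2 ≈ 7.000
  cycle 1 → 0 → 1: weight = 14, length = 2, mean = 14/2 ≈ 7.000
Minimum mean = 7.000, attained e.g. along the cycle 0 → 1 → 0 with weight 14 and length 2. So λ(A) = 14/2 = 7.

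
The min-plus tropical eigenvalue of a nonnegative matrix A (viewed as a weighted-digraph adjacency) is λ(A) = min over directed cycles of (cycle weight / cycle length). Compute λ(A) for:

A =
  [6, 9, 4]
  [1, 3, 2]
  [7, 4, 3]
λ(A) = 3

Enumerate directed cycles and compute their means (weight / length). Sample:
  cycle 0 → 0: weight = 6, length = 1, mean = 6/1 ≈ 6.000
  cycle 1 → 1: weight = 3, length = 1, mean = 3/1 ≈ 3.000
  cycle 2 → 2: weight = 3, length = 1, mean = 3/1 ≈ 3.000
  cycle 0 → 1 → 0: weight = 10, length = 2, mean = 10/2 ≈ 5.000
  cycle 0 → 2 → 0: weight = 11, length = 2, mean = 11/2 ≈ 5.500
  cycle 1 → 0 → 1: weight = 10, length = 2, mean = 10/2 ≈ 5.000
Minimum mean = 3.000, attained e.g. along the cycle 1 → 1 with weight 3 and length 1. So λ(A) = 3/1 = 3.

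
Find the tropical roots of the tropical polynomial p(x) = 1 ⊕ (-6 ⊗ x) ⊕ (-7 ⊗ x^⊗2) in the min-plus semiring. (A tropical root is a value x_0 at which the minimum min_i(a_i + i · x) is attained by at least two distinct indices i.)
Roots: {1, 7}

Each tropical root is a break point of the lower envelope of the lines y = a_i + i · x (there are 3 lines, with slopes 0, 1, ..., 2). Only the lines that attain the minimum somewhere contribute to roots; other lines are dominated. Here the surviving (envelope) indices are i = 2, i = 1, i = 0.
Intersections between consecutive envelope lines give the roots: for adjacent envelope indices i < j the intersection is x = (a_i − a_j) / (j − i). Reading off the sorted break points: {1, 7}.
Verification: at each break x_0, at least two indices attain the minimum of min_i(a_i + i · x_0).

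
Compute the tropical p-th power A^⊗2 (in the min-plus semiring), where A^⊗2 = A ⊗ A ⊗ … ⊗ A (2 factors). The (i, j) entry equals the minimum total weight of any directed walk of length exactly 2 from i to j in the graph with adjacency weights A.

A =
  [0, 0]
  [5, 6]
A^⊗2 =
  [0, 0]
  [5, 5]

Each entry (A^⊗2)_ij equals the minimum over all length-2 walks i = v_0 → v_1 → … → v_2 = j of Σ_t A[v_t][v_{t+1}]. For example, for (i, j) = (0, 1) we minimise over 2 possible intermediate vertex sequences; the minimum is 0, attained along the walk 0 → 0 → 1.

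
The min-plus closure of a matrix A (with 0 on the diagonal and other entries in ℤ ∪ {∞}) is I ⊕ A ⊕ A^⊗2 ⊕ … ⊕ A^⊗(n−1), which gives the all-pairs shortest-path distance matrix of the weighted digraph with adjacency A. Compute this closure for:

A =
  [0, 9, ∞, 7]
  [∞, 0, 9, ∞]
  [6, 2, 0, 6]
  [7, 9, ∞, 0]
Closure =
  [0, 9, 18, 7]
  [15, 0, 9, 15]
  [6, 2, 0, 6]
  [7, 9, 18, 0]

This is the Floyd-Warshall all-pairs shortest-path computation. For each intermediate vertex k = 0, 1, …, 3, update dist[i][j] ← min(dist[i][j], dist[i][k] + dist[k][j]). The final matrix gives, for each (i, j), the minimum total weight of any directed path from i to j (possibly empty when i = j).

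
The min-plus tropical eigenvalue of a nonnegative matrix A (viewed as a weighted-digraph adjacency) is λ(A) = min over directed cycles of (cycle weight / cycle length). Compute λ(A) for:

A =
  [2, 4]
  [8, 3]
λ(A) = 2

Enumerate directed cycles and compute their means (weight / length). Sample:
  cycle 0 → 0: weight = 2, length = 1, mean = 2/1 ≈ 2.000
  cycle 1 → 1: weight = 3, length = 1, mean = 3/1 ≈ 3.000
  cycle 0 → 1 → 0: weight = 12, length = 2, mean = 12/2 ≈ 6.000
  cycle 1 → 0 → 1: weight = 12, length = 2, mean = 12/2 ≈ 6.000
Minimum mean = 2.000, attained e.g. along the cycle 0 → 0 with weight 2 and length 1. So λ(A) = 2/1 = 2.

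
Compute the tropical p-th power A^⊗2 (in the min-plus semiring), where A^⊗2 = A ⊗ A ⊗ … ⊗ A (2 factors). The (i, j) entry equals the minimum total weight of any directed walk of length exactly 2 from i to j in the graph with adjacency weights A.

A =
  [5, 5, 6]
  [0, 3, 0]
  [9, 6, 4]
A^⊗2 =
  [5, 8, 5]
  [3, 5, 3]
  [6, 9, 6]

Each entry (A^⊗2)_ij equals the minimum over all length-2 walks i = v_0 → v_1 → … → v_2 = j of Σ_t A[v_t][v_{t+1}]. For example, for (i, j) = (0, 2) we minimise over 3 possible intermediate vertex sequences; the minimum is 5, attained along the walk 0 → 1 → 2.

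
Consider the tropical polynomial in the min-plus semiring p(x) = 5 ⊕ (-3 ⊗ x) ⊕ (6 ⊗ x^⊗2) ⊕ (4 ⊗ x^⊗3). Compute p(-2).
p(-2) = -5

A tropical monomial a ⊗ x^⊗i evaluates to a + i · x. Evaluating each term at x = -2:
  Term 0 contributes 5 + 0 · -2 = 5
  Term 1 contributes -3 + 1 · -2 = -5
  Term 2 contributes 6 + 2 · -2 = 2
  Term 3 contributes 4 + 3 · -2 = -2
p(-2) = ⊕ of these = min[5, -5, 2, -2] = -5.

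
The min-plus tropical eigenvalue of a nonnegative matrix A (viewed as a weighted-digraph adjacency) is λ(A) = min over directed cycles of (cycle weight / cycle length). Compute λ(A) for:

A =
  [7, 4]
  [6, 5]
λ(A) = 5

Enumerate directed cycles and compute their means (weight / length). Sample:
  cycle 0 → 0: weight = 7, length = 1, mean = 7/1 ≈ 7.000
  cycle 1 → 1: weight = 5, length = 1, mean = 5/1 ≈ 5.000
  cycle 0 → 1 → 0: weight = 10, length = 2, mean = 10/2 ≈ 5.000
  cycle 1 → 0 → 1: weight = 10, length = 2, mean = 10/2 ≈ 5.000
Minimum mean = 5.000, attained e.g. along the cycle 1 → 1 with weight 5 and length 1. So λ(A) = 5/1 = 5.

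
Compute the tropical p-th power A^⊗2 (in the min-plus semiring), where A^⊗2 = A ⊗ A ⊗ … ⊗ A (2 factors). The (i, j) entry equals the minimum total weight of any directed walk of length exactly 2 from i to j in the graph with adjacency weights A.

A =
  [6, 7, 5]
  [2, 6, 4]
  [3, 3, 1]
A^⊗2 =
  [8, 8, 6]
  [7, 7, 5]
  [4, 4, 2]

Each entry (A^⊗2)_ij equals the minimum over all length-2 walks i = v_0 → v_1 → … → v_2 = j of Σ_t A[v_t][v_{t+1}]. For example, for (i, j) = (0, 2) we minimise over 3 possible intermediate vertex sequences; the minimum is 6, attained along the walk 0 → 2 → 2.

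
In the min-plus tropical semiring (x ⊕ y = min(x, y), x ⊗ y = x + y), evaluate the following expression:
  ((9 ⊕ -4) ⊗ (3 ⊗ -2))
((9 ⊕ -4) ⊗ (3 ⊗ -2)) = -3

Expand innermost to outermost. Recall ⊕ takes the minimum of its arguments and ⊗ takes their sum. Working out the expression ((9 ⊕ -4) ⊗ (3 ⊗ -2)) gives -3.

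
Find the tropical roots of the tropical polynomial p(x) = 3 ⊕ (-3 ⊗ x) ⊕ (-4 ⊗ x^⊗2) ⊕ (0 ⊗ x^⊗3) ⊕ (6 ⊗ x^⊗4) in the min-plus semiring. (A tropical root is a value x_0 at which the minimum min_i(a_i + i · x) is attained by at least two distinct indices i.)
Roots: {-6, -4, 1, 6}

Each tropical root is a break point of the lower envelope of the lines y = a_i + i · x (there are 5 lines, with slopes 0, 1, ..., 4). Only the lines that attain the minimum somewhere contribute to roots; other lines are dominated. Here the surviving (envelope) indices are i = 4, i = 3, i = 2, i = 1, i = 0.
Intersections between consecutive envelope lines give the roots: for adjacent envelope indices i < j the intersection is x = (a_i − a_j) / (j − i). Reading off the sorted break points: {-6, -4, 1, 6}.
Verification: at each break x_0, at least two indices attain the minimum of min_i(a_i + i · x_0).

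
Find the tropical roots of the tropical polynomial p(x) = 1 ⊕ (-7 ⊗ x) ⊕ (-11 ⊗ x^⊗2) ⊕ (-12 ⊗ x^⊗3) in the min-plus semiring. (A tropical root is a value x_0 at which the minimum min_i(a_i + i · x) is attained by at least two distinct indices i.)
Roots: {1, 4, 8}

Each tropical root is a break point of the lower envelope of the lines y = a_i + i · x (there are 4 lines, with slopes 0, 1, ..., 3). Only the lines that attain the minimum somewhere contribute to roots; other lines are dominated. Here the surviving (envelope) indices are i = 3, i = 2, i = 1, i = 0.
Intersections between consecutive envelope lines give the roots: for adjacent envelope indices i < j the intersection is x = (a_i − a_j) / (j − i). Reading off the sorted break points: {1, 4, 8}.
Verification: at each break x_0, at least two indices attain the minimum of min_i(a_i + i · x_0).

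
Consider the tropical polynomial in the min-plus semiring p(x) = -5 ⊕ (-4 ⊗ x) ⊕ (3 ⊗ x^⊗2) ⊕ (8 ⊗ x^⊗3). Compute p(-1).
p(-1) = -5

A tropical monomial a ⊗ x^⊗i evaluates to a + i · x. Evaluating each term at x = -1:
  Term 0 contributes -5 + 0 · -1 = -5
  Term 1 contributes -4 + 1 · -1 = -5
  Term 2 contributes 3 + 2 · -1 = 1
  Term 3 contributes 8 + 3 · -1 = 5
p(-1) = ⊕ of these = min[-5, -5, 1, 5] = -5.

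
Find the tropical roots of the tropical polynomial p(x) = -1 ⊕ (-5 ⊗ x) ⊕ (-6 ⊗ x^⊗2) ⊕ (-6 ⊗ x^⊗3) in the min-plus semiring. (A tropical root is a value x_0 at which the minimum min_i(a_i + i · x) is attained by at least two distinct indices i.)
Roots: {0, 1, 4}

Each tropical root is a break point of the lower envelope of the lines y = a_i + i · x (there are 4 lines, with slopes 0, 1, ..., 3). Only the lines that attain the minimum somewhere contribute to roots; other lines are dominated. Here the surviving (envelope) indices are i = 3, i = 2, i = 1, i = 0.
Intersections between consecutive envelope lines give the roots: for adjacent envelope indices i < j the intersection is x = (a_i − a_j) / (j − i). Reading off the sorted break points: {0, 1, 4}.
Verification: at each break x_0, at least two indices attain the minimum of min_i(a_i + i · x_0).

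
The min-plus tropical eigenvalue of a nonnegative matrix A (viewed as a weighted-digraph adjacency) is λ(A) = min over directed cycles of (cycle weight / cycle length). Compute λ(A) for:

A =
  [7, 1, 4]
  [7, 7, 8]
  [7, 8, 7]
λ(A) = 4

Enumerate directed cycles and compute their means (weight / length). Sample:
  cycle 0 → 0: weight = 7, length = 1, mean = 7/1 ≈ 7.000
  cycle 1 → 1: weight = 7, length = 1, mean = 7/1 ≈ 7.000
  cycle 2 → 2: weight = 7, length = 1, mean = 7/1 ≈ 7.000
  cycle 0 → 1 → 0: weight = 8, length = 2, mean = 8/2 ≈ 4.000
  cycle 0 → 2 → 0: weight = 11, length = 2, mean = 11/2 ≈ 5.500
  cycle 1 → 0 → 1: weight = 8, length = 2, mean = 8/2 ≈ 4.000
Minimum mean = 4.000, attained e.g. along the cycle 0 → 1 → 0 with weight 8 and length 2. So λ(A) = 8/2 = 4.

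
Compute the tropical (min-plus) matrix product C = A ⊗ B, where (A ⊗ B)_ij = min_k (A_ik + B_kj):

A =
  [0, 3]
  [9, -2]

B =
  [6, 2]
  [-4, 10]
A ⊗ B =
  [-1, 2]
  [-6, 8]

Apply the min-plus product entry-by-entry:
  C[0][0] = min over k of (A[0][0] + B[0][0] = 0 + 6 = 6, A[0][1] + B[1][0] = 3 + -4 = -1) = -1 (attained at k = 1)
  C[0][1] = min over k of (A[0][0] + B[0][1] = 0 + 2 = 2, A[0][1] + B[1][1] = 3 + 10 = 13) = 2 (attained at k = 0)
  C[1][0] = min over k of (A[1][0] + B[0][0] = 9 + 6 = 15, A[1][1] + B[1][0] = -2 + -4 = -6) = -6 (attained at k = 1)
  C[1][1] = min over k of (A[1][0] + B[0][1] = 9 + 2 = 11, A[1][1] + B[1][1] = -2 + 10 = 8) = 8 (attained at k = 1)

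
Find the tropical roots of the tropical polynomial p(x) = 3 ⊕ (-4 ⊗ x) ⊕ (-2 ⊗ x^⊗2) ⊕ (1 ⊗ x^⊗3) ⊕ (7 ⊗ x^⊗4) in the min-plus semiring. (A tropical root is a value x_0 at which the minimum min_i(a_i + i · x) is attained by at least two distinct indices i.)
Roots: {-6, -3, -2, 7}

Each tropical root is a break point of the lower envelope of the lines y = a_i + i · x (there are 5 lines, with slopes 0, 1, ..., 4). Only the lines that attain the minimum somewhere contribute to roots; other lines are dominated. Here the surviving (envelope) indices are i = 4, i = 3, i = 2, i = 1, i = 0.
Intersections between consecutive envelope lines give the roots: for adjacent envelope indices i < j the intersection is x = (a_i − a_j) / (j − i). Reading off the sorted break points: {-6, -3, -2, 7}.
Verification: at each break x_0, at least two indices attain the minimum of min_i(a_i + i · x_0).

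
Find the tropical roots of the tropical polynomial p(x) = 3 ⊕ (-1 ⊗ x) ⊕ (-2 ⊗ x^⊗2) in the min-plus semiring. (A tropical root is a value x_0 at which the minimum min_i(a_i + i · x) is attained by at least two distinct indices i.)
Roots: {1, 4}

Each tropical root is a break point of the lower envelope of the lines y = a_i + i · x (there are 3 lines, with slopes 0, 1, ..., 2). Only the lines that attain the minimum somewhere contribute to roots; other lines are dominated. Here the surviving (envelope) indices are i = 2, i = 1, i = 0.
Intersections between consecutive envelope lines give the roots: for adjacent envelope indices i < j the intersection is x = (a_i − a_j) / (j − i). Reading off the sorted break points: {1, 4}.
Verification: at each break x_0, at least two indices attain the minimum of min_i(a_i + i · x_0).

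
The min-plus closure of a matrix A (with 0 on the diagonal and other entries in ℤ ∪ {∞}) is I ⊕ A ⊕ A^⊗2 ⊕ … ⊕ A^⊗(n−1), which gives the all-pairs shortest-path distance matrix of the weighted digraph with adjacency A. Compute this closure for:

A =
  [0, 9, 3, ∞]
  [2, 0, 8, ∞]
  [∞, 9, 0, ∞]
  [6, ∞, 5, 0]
Closure =
  [0, 9, 3, ∞]
  [2, 0, 5, ∞]
  [11, 9, 0, ∞]
  [6, 14, 5, 0]

This is the Floyd-Warshall all-pairs shortest-path computation. For each intermediate vertex k = 0, 1, …, 3, update dist[i][j] ← min(dist[i][j], dist[i][k] + dist[k][j]). The final matrix gives, for each (i, j), the minimum total weight of any directed path from i to j (possibly empty when i = j).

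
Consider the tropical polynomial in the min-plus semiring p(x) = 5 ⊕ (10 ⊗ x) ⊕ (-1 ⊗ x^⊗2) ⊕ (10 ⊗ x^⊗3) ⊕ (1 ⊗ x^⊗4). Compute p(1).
p(1) = 1

A tropical monomial a ⊗ x^⊗i evaluates to a + i · x. Evaluating each term at x = 1:
  Term 0 contributes 5 + 0 · 1 = 5
  Term 1 contributes 10 + 1 · 1 = 11
  Term 2 contributes -1 + 2 · 1 = 1
  Term 3 contributes 10 + 3 · 1 = 13
  Term 4 contributes 1 + 4 · 1 = 5
p(1) = ⊕ of these = min[5, 11, 1, 13, 5] = 1.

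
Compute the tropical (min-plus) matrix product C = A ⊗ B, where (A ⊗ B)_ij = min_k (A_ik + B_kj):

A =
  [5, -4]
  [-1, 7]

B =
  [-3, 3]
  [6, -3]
A ⊗ B =
  [2, -7]
  [-4, 2]

Apply the min-plus product entry-by-entry:
  C[0][0] = min over k of (A[0][0] + B[0][0] = 5 + -3 = 2, A[0][1] + B[1][0] = -4 + 6 = 2) = 2 (attained at k = 0)
  C[0][1] = min over k of (A[0][0] + B[0][1] = 5 + 3 = 8, A[0][1] + B[1][1] = -4 + -3 = -7) = -7 (attained at k = 1)
  C[1][0] = min over k of (A[1][0] + B[0][0] = -1 + -3 = -4, A[1][1] + B[1][0] = 7 + 6 = 13) = -4 (attained at k = 0)
  C[1][1] = min over k of (A[1][0] + B[0][1] = -1 + 3 = 2, A[1][1] + B[1][1] = 7 + -3 = 4) = 2 (attained at k = 0)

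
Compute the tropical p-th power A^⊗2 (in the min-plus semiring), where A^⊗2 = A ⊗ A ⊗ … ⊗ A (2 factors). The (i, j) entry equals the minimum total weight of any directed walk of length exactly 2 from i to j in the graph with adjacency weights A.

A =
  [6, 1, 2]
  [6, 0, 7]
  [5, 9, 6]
A^⊗2 =
  [7, 1, 8]
  [6, 0, 7]
  [11, 6, 7]

Each entry (A^⊗2)_ij equals the minimum over all length-2 walks i = v_0 → v_1 → … → v_2 = j of Σ_t A[v_t][v_{t+1}]. For example, for (i, j) = (0, 2) we minimise over 3 possible intermediate vertex sequences; the minimum is 8, attained along the walk 0 → 0 → 2.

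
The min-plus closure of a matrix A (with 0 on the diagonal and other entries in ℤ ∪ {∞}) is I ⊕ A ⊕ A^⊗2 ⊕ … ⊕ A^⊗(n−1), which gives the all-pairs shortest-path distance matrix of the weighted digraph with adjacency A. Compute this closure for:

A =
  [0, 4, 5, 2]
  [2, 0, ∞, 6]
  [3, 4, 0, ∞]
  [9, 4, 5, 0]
Closure =
  [0, 4, 5, 2]
  [2, 0, 7, 4]
  [3, 4, 0, 5]
  [6, 4, 5, 0]

This is the Floyd-Warshall all-pairs shortest-path computation. For each intermediate vertex k = 0, 1, …, 3, update dist[i][j] ← min(dist[i][j], dist[i][k] + dist[k][j]). The final matrix gives, for each (i, j), the minimum total weight of any directed path from i to j (possibly empty when i = j).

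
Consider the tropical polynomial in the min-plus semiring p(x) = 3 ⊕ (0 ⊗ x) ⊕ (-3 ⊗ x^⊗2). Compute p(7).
p(7) = 3

A tropical monomial a ⊗ x^⊗i evaluates to a + i · x. Evaluating each term at x = 7:
  Term 0 contributes 3 + 0 · 7 = 3
  Term 1 contributes 0 + 1 · 7 = 7
  Term 2 contributes -3 + 2 · 7 = 11
p(7) = ⊕ of these = min[3, 7, 11] = 3.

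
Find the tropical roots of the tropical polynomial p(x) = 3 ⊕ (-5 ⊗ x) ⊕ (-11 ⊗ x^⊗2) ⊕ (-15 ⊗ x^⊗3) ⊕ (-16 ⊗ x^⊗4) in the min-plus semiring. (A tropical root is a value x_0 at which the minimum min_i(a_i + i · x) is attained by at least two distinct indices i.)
Roots: {1, 4, 6, 8}

Each tropical root is a break point of the lower envelope of the lines y = a_i + i · x (there are 5 lines, with slopes 0, 1, ..., 4). Only the lines that attain the minimum somewhere contribute to roots; other lines are dominated. Here the surviving (envelope) indices are i = 4, i = 3, i = 2, i = 1, i = 0.
Intersections between consecutive envelope lines give the roots: for adjacent envelope indices i < j the intersection is x = (a_i − a_j) / (j − i). Reading off the sorted break points: {1, 4, 6, 8}.
Verification: at each break x_0, at least two indices attain the minimum of min_i(a_i + i · x_0).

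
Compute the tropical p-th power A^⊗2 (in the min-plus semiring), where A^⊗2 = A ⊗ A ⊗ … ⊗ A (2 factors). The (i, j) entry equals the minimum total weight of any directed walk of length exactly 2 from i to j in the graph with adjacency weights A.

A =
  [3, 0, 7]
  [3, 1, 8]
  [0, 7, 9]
A^⊗2 =
  [3, 1, 8]
  [4, 2, 9]
  [3, 0, 7]

Each entry (A^⊗2)_ij equals the minimum over all length-2 walks i = v_0 → v_1 → … → v_2 = j of Σ_t A[v_t][v_{t+1}]. For example, for (i, j) = (0, 2) we minimise over 3 possible intermediate vertex sequences; the minimum is 8, attained along the walk 0 → 1 → 2.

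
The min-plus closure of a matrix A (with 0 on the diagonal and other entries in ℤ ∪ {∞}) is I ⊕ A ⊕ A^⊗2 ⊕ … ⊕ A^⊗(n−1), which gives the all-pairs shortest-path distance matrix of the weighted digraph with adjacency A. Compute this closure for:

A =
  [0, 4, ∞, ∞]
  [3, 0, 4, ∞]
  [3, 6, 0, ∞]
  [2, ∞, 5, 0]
Closure =
  [0, 4, 8, ∞]
  [3, 0, 4, ∞]
  [3, 6, 0, ∞]
  [2, 6, 5, 0]

This is the Floyd-Warshall all-pairs shortest-path computation. For each intermediate vertex k = 0, 1, …, 3, update dist[i][j] ← min(dist[i][j], dist[i][k] + dist[k][j]). The final matrix gives, for each (i, j), the minimum total weight of any directed path from i to j (possibly empty when i = j).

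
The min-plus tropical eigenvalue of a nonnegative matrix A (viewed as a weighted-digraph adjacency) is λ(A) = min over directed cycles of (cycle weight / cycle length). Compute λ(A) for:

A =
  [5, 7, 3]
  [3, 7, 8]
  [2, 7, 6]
λ(A) = 5/2

Enumerate directed cycles and compute their means (weight / length). Sample:
  cycle 0 → 0: weight = 5, length = 1, mean = 5/1 ≈ 5.000
  cycle 1 → 1: weight = 7, length = 1, mean = 7/1 ≈ 7.000
  cycle 2 → 2: weight = 6, length = 1, mean = 6/1 ≈ 6.000
  cycle 0 → 1 → 0: weight = 10, length = 2, mean = 10/2 ≈ 5.000
  cycle 0 → 2 → 0: weight = 5, length = 2, mean = 5/2 ≈ 2.500
  cycle 1 → 0 → 1: weight = 10, length = 2, mean = 10/2 ≈ 5.000
Minimum mean = 2.500, attained e.g. along the cycle 0 → 2 → 0 with weight 5 and length 2. So λ(A) = 5/2 = 5/2.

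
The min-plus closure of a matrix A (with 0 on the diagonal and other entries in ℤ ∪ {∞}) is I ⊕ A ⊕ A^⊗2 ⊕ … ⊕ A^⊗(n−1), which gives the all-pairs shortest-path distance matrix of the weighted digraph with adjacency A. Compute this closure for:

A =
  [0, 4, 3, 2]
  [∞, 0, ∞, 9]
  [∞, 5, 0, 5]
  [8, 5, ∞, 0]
Closure =
  [0, 4, 3, 2]
  [17, 0, 20, 9]
  [13, 5, 0, 5]
  [8, 5, 11, 0]

This is the Floyd-Warshall all-pairs shortest-path computation. For each intermediate vertex k = 0, 1, …, 3, update dist[i][j] ← min(dist[i][j], dist[i][k] + dist[k][j]). The final matrix gives, for each (i, j), the minimum total weight of any directed path from i to j (possibly empty when i = j).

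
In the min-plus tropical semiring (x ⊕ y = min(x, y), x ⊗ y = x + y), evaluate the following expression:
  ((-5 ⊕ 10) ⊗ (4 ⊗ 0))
((-5 ⊕ 10) ⊗ (4 ⊗ 0)) = -1

Expand innermost to outermost. Recall ⊕ takes the minimum of its arguments and ⊗ takes their sum. Working out the expression ((-5 ⊕ 10) ⊗ (4 ⊗ 0)) gives -1.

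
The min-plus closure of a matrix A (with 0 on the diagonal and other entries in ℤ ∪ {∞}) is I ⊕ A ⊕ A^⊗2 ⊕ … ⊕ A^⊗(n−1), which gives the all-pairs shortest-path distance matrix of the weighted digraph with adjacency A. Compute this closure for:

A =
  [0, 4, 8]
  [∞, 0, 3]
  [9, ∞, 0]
Closure =
  [0, 4, 7]
  [12, 0, 3]
  [9, 13, 0]

This is the Floyd-Warshall all-pairs shortest-path computation. For each intermediate vertex k = 0, 1, …, 2, update dist[i][j] ← min(dist[i][j], dist[i][k] + dist[k][j]). The final matrix gives, for each (i, j), the minimum total weight of any directed path from i to j (possibly empty when i = j).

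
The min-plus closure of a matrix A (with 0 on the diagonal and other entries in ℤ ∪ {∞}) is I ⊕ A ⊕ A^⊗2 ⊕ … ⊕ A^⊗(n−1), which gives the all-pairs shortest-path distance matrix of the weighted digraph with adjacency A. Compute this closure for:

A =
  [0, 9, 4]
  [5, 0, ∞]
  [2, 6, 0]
Closure =
  [0, 9, 4]
  [5, 0, 9]
  [2, 6, 0]

This is the Floyd-Warshall all-pairs shortest-path computation. For each intermediate vertex k = 0, 1, …, 2, update dist[i][j] ← min(dist[i][j], dist[i][k] + dist[k][j]). The final matrix gives, for each (i, j), the minimum total weight of any directed path from i to j (possibly empty when i = j).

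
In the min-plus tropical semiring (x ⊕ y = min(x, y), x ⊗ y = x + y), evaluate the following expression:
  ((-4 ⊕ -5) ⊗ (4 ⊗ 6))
((-4 ⊕ -5) ⊗ (4 ⊗ 6)) = 5

Expand innermost to outermost. Recall ⊕ takes the minimum of its arguments and ⊗ takes their sum. Working out the expression ((-4 ⊕ -5) ⊗ (4 ⊗ 6)) gives 5.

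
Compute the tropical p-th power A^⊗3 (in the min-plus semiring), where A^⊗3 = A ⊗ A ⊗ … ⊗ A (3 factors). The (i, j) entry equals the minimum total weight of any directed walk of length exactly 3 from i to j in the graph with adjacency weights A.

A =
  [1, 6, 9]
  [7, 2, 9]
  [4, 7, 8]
A^⊗3 =
  [3, 8, 11]
  [9, 6, 13]
  [6, 11, 14]

Each entry (A^⊗3)_ij equals the minimum over all length-3 walks i = v_0 → v_1 → … → v_3 = j of Σ_t A[v_t][v_{t+1}]. For example, for (i, j) = (0, 2) we minimise over 9 possible intermediate vertex sequences; the minimum is 11, attained along the walk 0 → 0 → 0 → 2.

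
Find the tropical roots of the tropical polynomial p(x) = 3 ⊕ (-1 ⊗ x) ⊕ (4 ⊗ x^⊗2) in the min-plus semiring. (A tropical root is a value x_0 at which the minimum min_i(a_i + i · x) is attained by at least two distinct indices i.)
Roots: {-5, 4}

Each tropical root is a break point of the lower envelope of the lines y = a_i + i · x (there are 3 lines, with slopes 0, 1, ..., 2). Only the lines that attain the minimum somewhere contribute to roots; other lines are dominated. Here the surviving (envelope) indices are i = 2, i = 1, i = 0.
Intersections between consecutive envelope lines give the roots: for adjacent envelope indices i < j the intersection is x = (a_i − a_j) / (j − i). Reading off the sorted break points: {-5, 4}.
Verification: at each break x_0, at least two indices attain the minimum of min_i(a_i + i · x_0).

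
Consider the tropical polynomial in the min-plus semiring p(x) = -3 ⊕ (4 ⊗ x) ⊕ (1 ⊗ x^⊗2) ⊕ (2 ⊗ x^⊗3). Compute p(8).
p(8) = -3

A tropical monomial a ⊗ x^⊗i evaluates to a + i · x. Evaluating each term at x = 8:
  Term 0 contributes -3 + 0 · 8 = -3
  Term 1 contributes 4 + 1 · 8 = 12
  Term 2 contributes 1 + 2 · 8 = 17
  Term 3 contributes 2 + 3 · 8 = 26
p(8) = ⊕ of these = min[-3, 12, 17, 26] = -3.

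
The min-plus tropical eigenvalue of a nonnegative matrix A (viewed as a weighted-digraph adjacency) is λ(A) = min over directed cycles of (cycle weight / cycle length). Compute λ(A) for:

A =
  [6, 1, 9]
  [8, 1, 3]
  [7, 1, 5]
λ(A) = 1

Enumerate directed cycles and compute their means (weight / length). Sample:
  cycle 0 → 0: weight = 6, length = 1, mean = 6/1 ≈ 6.000
  cycle 1 → 1: weight = 1, length = 1, mean = 1/1 ≈ 1.000
  cycle 2 → 2: weight = 5, length = 1, mean = 5/1 ≈ 5.000
  cycle 0 → 1 → 0: weight = 9, length = 2, mean = 9/2 ≈ 4.500
  cycle 0 → 2 → 0: weight = 16, length = 2, mean = 16/2 ≈ 8.000
  cycle 1 → 0 → 1: weight = 9, length = 2, mean = 9/2 ≈ 4.500
Minimum mean = 1.000, attained e.g. along the cycle 1 → 1 with weight 1 and length 1. So λ(A) = 1/1 = 1.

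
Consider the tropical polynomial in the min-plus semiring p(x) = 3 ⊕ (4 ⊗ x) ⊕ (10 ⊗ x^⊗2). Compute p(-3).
p(-3) = 1

A tropical monomial a ⊗ x^⊗i evaluates to a + i · x. Evaluating each term at x = -3:
  Term 0 contributes 3 + 0 · -3 = 3
  Term 1 contributes 4 + 1 · -3 = 1
  Term 2 contributes 10 + 2 · -3 = 4
p(-3) = ⊕ of these = min[3, 1, 4] = 1.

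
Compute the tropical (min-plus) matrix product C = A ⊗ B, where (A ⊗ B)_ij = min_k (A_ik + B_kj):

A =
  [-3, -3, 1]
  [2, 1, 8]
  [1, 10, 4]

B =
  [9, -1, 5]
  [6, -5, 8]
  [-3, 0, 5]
A ⊗ B =
  [-2, -8, 2]
  [5, -4, 7]
  [1, 0, 6]

Apply the min-plus product entry-by-entry:
  C[0][0] = min over k of (A[0][0] + B[0][0] = -3 + 9 = 6, A[0][1] + B[1][0] = -3 + 6 = 3, A[0][2] + B[2][0] = 1 + -3 = -2) = -2 (attained at k = 2)
  C[0][1] = min over k of (A[0][0] + B[0][1] = -3 + -1 = -4, A[0][1] + B[1][1] = -3 + -5 = -8, A[0][2] + B[2][1] = 1 + 0 = 1) = -8 (attained at k = 1)
  C[0][2] = min over k of (A[0][0] + B[0][2] = -3 + 5 = 2, A[0][1] + B[1][2] = -3 + 8 = 5, A[0][2] + B[2][2] = 1 + 5 = 6) = 2 (attained at k = 0)
  C[1][0] = min over k of (A[1][0] + B[0][0] = 2 + 9 = 11, A[1][1] + B[1][0] = 1 + 6 = 7, A[1][2] + B[2][0] = 8 + -3 = 5) = 5 (attained at k = 2)
  C[1][1] = min over k of (A[1][0] + B[0][1] = 2 + -1 = 1, A[1][1] + B[1][1] = 1 + -5 = -4, A[1][2] + B[2][1] = 8 + 0 = 8) = -4 (attained at k = 1)
  C[1][2] = min over k of (A[1][0] + B[0][2] = 2 + 5 = 7, A[1][1] + B[1][2] = 1 + 8 = 9, A[1][2] + B[2][2] = 8 + 5 = 13) = 7 (attained at k = 0)
  C[2][0] = min over k of (A[2][0] + B[0][0] = 1 + 9 = 10, A[2][1] + B[1][0] = 10 + 6 = 16, A[2][2] + B[2][0] = 4 + -3 = 1) = 1 (attained at k = 2)
  C[2][1] = min over k of (A[2][0] + B[0][1] = 1 + -1 = 0, A[2][1] + B[1][1] = 10 + -5 = 5, A[2][2] + B[2][1] = 4 + 0 = 4) = 0 (attained at k = 0)
  C[2][2] = min over k of (A[2][0] + B[0][2] = 1 + 5 = 6, A[2][1] + B[1][2] = 10 + 8 = 18, A[2][2] + B[2][2] = 4 + 5 = 9) = 6 (attained at k = 0)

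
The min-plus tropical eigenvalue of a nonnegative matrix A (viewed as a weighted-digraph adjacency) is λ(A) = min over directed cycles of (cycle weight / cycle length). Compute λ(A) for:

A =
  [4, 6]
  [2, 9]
λ(A) = 4

Enumerate directed cycles and compute their means (weight / length). Sample:
  cycle 0 → 0: weight = 4, length = 1, mean = 4/1 ≈ 4.000
  cycle 1 → 1: weight = 9, length = 1, mean = 9/1 ≈ 9.000
  cycle 0 → 1 → 0: weight = 8, length = 2, mean = 8/2 ≈ 4.000
  cycle 1 → 0 → 1: weight = 8, length = 2, mean = 8/2 ≈ 4.000
Minimum mean = 4.000, attained e.g. along the cycle 0 → 0 with weight 4 and length 1. So λ(A) = 4/1 = 4.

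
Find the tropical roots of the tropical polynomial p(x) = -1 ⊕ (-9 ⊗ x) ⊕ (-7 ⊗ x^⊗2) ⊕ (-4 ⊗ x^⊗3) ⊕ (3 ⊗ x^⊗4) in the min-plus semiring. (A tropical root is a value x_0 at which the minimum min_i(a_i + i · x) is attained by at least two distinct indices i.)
Roots: {-7, -3, -2, 8}

Each tropical root is a break point of the lower envelope of the lines y = a_i + i · x (there are 5 lines, with slopes 0, 1, ..., 4). Only the lines that attain the minimum somewhere contribute to roots; other lines are dominated. Here the surviving (envelope) indices are i = 4, i = 3, i = 2, i = 1, i = 0.
Intersections between consecutive envelope lines give the roots: for adjacent envelope indices i < j the intersection is x = (a_i − a_j) / (j − i). Reading off the sorted break points: {-7, -3, -2, 8}.
Verification: at each break x_0, at least two indices attain the minimum of min_i(a_i + i · x_0).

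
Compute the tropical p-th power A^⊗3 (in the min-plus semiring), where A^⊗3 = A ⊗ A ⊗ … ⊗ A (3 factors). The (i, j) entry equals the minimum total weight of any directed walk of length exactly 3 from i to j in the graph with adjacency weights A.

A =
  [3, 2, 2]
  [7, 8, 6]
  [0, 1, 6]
A^⊗3 =
  [5, 4, 4]
  [9, 8, 8]
  [2, 3, 5]

Each entry (A^⊗3)_ij equals the minimum over all length-3 walks i = v_0 → v_1 → … → v_3 = j of Σ_t A[v_t][v_{t+1}]. For example, for (i, j) = (0, 2) we minimise over 9 possible intermediate vertex sequences; the minimum is 4, attained along the walk 0 → 2 → 0 → 2.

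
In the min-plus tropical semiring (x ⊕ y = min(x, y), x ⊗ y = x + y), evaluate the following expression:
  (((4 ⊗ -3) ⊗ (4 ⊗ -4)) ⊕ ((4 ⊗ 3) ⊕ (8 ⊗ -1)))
(((4 ⊗ -3) ⊗ (4 ⊗ -4)) ⊕ ((4 ⊗ 3) ⊕ (8 ⊗ -1))) = 1

Expand innermost to outermost. Recall ⊕ takes the minimum of its arguments and ⊗ takes their sum. Working out the expression (((4 ⊗ -3) ⊗ (4 ⊗ -4)) ⊕ ((4 ⊗ 3) ⊕ (8 ⊗ -1))) gives 1.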